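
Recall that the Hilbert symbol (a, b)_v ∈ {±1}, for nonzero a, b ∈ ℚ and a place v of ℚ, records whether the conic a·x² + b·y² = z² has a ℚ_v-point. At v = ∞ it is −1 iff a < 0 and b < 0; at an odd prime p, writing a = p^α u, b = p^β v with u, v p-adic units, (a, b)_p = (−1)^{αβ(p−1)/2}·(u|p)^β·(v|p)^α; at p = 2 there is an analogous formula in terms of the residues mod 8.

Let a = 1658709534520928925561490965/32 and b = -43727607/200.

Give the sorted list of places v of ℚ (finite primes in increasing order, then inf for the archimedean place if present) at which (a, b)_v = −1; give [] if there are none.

Mod squares: a ≡ 292622330, b ≡ -119966. Check v ∈ {∞, 2, 3, 5, 7, 11, 13, 19, 23, 31, 41}.
v=31: a=31^1·(≡30), b=31^0·(≡20) mod 31; (30|31)=-1, (20|31)=+1; (−1)^{1·0·15}·(-1)^0·(+1)^1 = +1.
v=7: a=7^5·(≡4), b=7^1·(≡5) mod 7; (4|7)=+1, (5|7)=-1; (−1)^{5·1·3}·(+1)^1·(-1)^5 = +1.
v=3: a=3^12·(≡2), b=3^6·(≡1) mod 3; (2|3)=-1, (1|3)=+1; (−1)^{12·6·1}·(-1)^6·(+1)^12 = +1.
v=41: a=41^3·(≡38), b=41^1·(≡7) mod 41; (38|41)=-1, (7|41)=-1; (−1)^{3·1·20}·(-1)^1·(-1)^3 = +1.
v=∞: 292622330 > 0 and -119966 < 0  ⇒  (a,b)_∞ = +1.
v=23: a=23^1·(≡21), b=23^0·(≡1) mod 23; (21|23)=-1, (1|23)=+1; (−1)^{1·0·11}·(-1)^0·(+1)^1 = +1.
v=5: a=5^1·(≡4), b=5^-2·(≡1) mod 5; (4|5)=+1, (1|5)=+1; (−1)^{1·-2·2}·(+1)^-2·(+1)^1 = +1.
v=2: v_2(a)=-5, v_2(b)=-3; units ≡ 5, 1 (mod 8); ε·ε+αω+βω = 0·0+-5·0+-3·1 ≡ 1  ⇒  (a,b)_2 = -1.
v=19: a=19^2·(≡11), b=19^1·(≡15) mod 19; (11|19)=+1, (15|19)=-1; (−1)^{2·1·9}·(+1)^1·(-1)^2 = +1.
v=13: a=13^1·(≡12), b=13^0·(≡5) mod 13; (12|13)=+1, (5|13)=-1; (−1)^{1·0·6}·(+1)^0·(-1)^1 = -1.
v=11: a=11^5·(≡4), b=11^1·(≡10) mod 11; (4|11)=+1, (10|11)=-1; (−1)^{5·1·5}·(+1)^1·(-1)^5 = +1.
(292622330, -119966 / ℚ) ramifies at {2, 13}: a division algebra.

[2, 13]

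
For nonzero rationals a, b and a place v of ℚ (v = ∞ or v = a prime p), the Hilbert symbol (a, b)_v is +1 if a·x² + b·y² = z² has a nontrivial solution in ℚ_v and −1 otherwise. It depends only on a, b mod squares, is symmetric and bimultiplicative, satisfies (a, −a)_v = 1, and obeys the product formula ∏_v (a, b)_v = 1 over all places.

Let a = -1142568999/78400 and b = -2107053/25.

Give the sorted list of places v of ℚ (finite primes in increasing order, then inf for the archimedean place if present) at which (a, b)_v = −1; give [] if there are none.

(a, b) ≡ (-8671, -26013) mod (ℚ^×)²; places V = {2, 3, 5, 7, 11, 13, 23, 29, ∞}.
(a,b)_∞: sgn(-8671)=−, sgn(-26013)=−, so -1.
(a,b)_23: α=1, u≡19; β=1, v≡22 (mod 23); (19|23)=-1, (22|23)=-1; sign (−1)^1·-1^1·-1^1 = -1.
(a,b)_29: α=1, u≡16; β=1, v≡3 (mod 29); (16|29)=+1, (3|29)=-1; sign (−1)^0·+1^1·-1^1 = -1.
(a,b)_3: α=2, u≡2; β=5, v≡2 (mod 3); (2|3)=-1, (2|3)=-1; sign (−1)^0·-1^5·-1^2 = -1.
(a,b)_13: α=1, u≡10; β=1, v≡10 (mod 13); (10|13)=+1, (10|13)=+1; sign (−1)^0·+1^1·+1^1 = +1.
(a,b)_11: α=4, u≡2; β=0, v≡10 (mod 11); (2|11)=-1, (10|11)=-1; sign (−1)^0·-1^0·-1^4 = +1.
(a,b)_5: α=-2, u≡1; β=-2, v≡2 (mod 5); (1|5)=+1, (2|5)=-1; sign (−1)^0·+1^-2·-1^-2 = +1.
(a,b)_7: α=-2, u≡4; β=0, v≡6 (mod 7); (4|7)=+1, (6|7)=-1; sign (−1)^0·+1^0·-1^-2 = +1.
(a,b)_2: α=-6, β=0; u≡1, v≡3 (mod 8); ε(u)ε(v)=0·1, αω(v)=-6·1, βω(u)=0·0; sum ≡ 0  ⇒  +1.
|Ram(-8671, -26013)| = 4, even; anisotropic at {3, 23, 29, ∞}.

[3, 23, 29, inf]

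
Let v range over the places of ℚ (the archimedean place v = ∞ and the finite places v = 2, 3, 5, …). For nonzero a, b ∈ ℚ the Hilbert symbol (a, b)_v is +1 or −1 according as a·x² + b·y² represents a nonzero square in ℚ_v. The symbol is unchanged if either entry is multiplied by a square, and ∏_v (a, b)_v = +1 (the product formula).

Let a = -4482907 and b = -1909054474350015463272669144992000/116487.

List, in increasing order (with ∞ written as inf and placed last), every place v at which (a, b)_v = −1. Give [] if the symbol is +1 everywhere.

Mod squares: a ≡ -4482907, b ≡ -13610135. Check v ∈ {∞, 2, 3, 5, 7, 11, 13, 23, 29, 43, 47, 53}.
v=23: a=23^1·(≡16), b=23^3·(≡15) mod 23; (16|23)=+1, (15|23)=-1; (−1)^{1·3·11}·(+1)^3·(-1)^1 = +1.
v=5: a=5^0·(≡3), b=5^3·(≡2) mod 5; (3|5)=-1, (2|5)=-1; (−1)^{0·3·2}·(-1)^3·(-1)^0 = -1.
v=43: a=43^0·(≡15), b=43^-2·(≡41) mod 43; (15|43)=+1, (41|43)=+1; (−1)^{0·-2·21}·(+1)^-2·(+1)^0 = +1.
v=7: a=7^0·(≡5), b=7^-1·(≡4) mod 7; (5|7)=-1, (4|7)=+1; (−1)^{0·-1·3}·(-1)^-1·(+1)^0 = -1.
v=3: a=3^0·(≡2), b=3^-2·(≡1) mod 3; (2|3)=-1, (1|3)=+1; (−1)^{0·-2·1}·(-1)^-2·(+1)^0 = +1.
v=47: a=47^1·(≡29), b=47^4·(≡40) mod 47; (29|47)=-1, (40|47)=-1; (−1)^{1·4·23}·(-1)^4·(-1)^1 = -1.
v=11: a=11^1·(≡2), b=11^5·(≡7) mod 11; (2|11)=-1, (7|11)=-1; (−1)^{1·5·5}·(-1)^5·(-1)^1 = -1.
v=53: a=53^0·(≡45), b=53^1·(≡15) mod 53; (45|53)=-1, (15|53)=+1; (−1)^{0·1·26}·(-1)^1·(+1)^0 = -1.
v=2: v_2(a)=0, v_2(b)=8; units ≡ 5, 1 (mod 8); ε·ε+αω+βω = 0·0+0·0+8·1 ≡ 0  ⇒  (a,b)_2 = +1.
v=13: a=13^1·(≡12), b=13^6·(≡7) mod 13; (12|13)=+1, (7|13)=-1; (−1)^{1·6·6}·(+1)^6·(-1)^1 = -1.
v=29: a=29^1·(≡16), b=29^3·(≡17) mod 29; (16|29)=+1, (17|29)=-1; (−1)^{1·3·14}·(+1)^3·(-1)^1 = -1.
v=∞: -4482907 < 0 and -13610135 < 0  ⇒  (a,b)_∞ = -1.
Ram(-4482907, -13610135) = {5, 7, 11, 13, 29, 47, 53, ∞}; no ℚ_5-point on the conic.

[5, 7, 11, 13, 29, 47, 53, inf]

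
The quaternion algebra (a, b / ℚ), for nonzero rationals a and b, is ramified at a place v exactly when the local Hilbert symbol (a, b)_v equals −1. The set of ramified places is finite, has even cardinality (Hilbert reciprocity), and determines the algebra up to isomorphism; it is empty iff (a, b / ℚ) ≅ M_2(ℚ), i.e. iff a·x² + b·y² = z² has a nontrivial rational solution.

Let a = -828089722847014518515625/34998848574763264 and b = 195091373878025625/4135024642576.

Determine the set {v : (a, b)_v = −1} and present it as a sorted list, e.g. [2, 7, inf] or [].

[7, 17]

(a, b) ≡ (-373065, 969) mod (ℚ^×)²; places V = {2, 3, 5, 7, 11, 13, 17, 19, 23, 31, ∞}.
(a,b)_3: α=11, u≡1; β=9, v≡2 (mod 3); (1|3)=+1, (2|3)=-1; sign (−1)^1·+1^9·-1^11 = +1.
(a,b)_11: α=3, u≡4; β=2, v≡4 (mod 11); (4|11)=+1, (4|11)=+1; sign (−1)^0·+1^2·+1^3 = +1.
(a,b)_13: α=2, u≡12; β=2, v≡5 (mod 13); (12|13)=+1, (5|13)=-1; sign (−1)^0·+1^2·-1^2 = +1.
(a,b)_31: α=-4, u≡5; β=-4, v≡28 (mod 31); (5|31)=+1, (28|31)=+1; sign (−1)^0·+1^-4·+1^-4 = +1.
(a,b)_2: α=-8, β=-4; u≡7, v≡1 (mod 8); ε(u)ε(v)=1·0, αω(v)=-8·0, βω(u)=-4·0; sum ≡ 0  ⇒  +1.
(a,b)_7: α=7, u≡5; β=4, v≡5 (mod 7); (5|7)=-1, (5|7)=-1; sign (−1)^0·-1^4·-1^7 = -1.
(a,b)_∞: sgn(-373065)=−, sgn(969)=+, so +1.
(a,b)_23: α=-6, u≡18; β=-4, v≡6 (mod 23); (18|23)=+1, (6|23)=+1; sign (−1)^0·+1^-4·+1^-6 = +1.
(a,b)_17: α=1, u≡1; β=1, v≡5 (mod 17); (1|17)=+1, (5|17)=-1; sign (−1)^0·+1^1·-1^1 = -1.
(a,b)_19: α=1, u≡11; β=1, v≡12 (mod 19); (11|19)=+1, (12|19)=-1; sign (−1)^1·+1^1·-1^1 = +1.
(a,b)_5: α=7, u≡2; β=4, v≡1 (mod 5); (2|5)=-1, (1|5)=+1; sign (−1)^0·-1^4·+1^7 = +1.
(-373065, 969 / ℚ) ramifies at {7, 17}: a division algebra.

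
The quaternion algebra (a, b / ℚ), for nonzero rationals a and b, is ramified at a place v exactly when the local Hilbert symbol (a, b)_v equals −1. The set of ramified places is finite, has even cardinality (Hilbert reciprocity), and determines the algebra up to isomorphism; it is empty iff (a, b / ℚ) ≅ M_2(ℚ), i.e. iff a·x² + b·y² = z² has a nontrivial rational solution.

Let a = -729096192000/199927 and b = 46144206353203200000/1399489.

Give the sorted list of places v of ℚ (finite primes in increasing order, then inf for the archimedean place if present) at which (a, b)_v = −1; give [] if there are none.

[5, 7]

Mod squares: a ≡ -346115, b ≡ 5. Check v ∈ {∞, 2, 3, 5, 7, 11, 13, 29, 31}.
v=7: a=7^-1·(≡6), b=7^-2·(≡3) mod 7; (6|7)=-1, (3|7)=-1; (−1)^{-1·-2·3}·(-1)^-2·(-1)^-1 = -1.
v=29: a=29^1·(≡23), b=29^2·(≡25) mod 29; (23|29)=+1, (25|29)=+1; (−1)^{1·2·14}·(+1)^2·(+1)^1 = +1.
v=∞: -346115 < 0 and 5 > 0  ⇒  (a,b)_∞ = +1.
v=13: a=13^-4·(≡12), b=13^-4·(≡7) mod 13; (12|13)=+1, (7|13)=-1; (−1)^{-4·-4·6}·(+1)^-4·(-1)^-4 = +1.
v=31: a=31^1·(≡3), b=31^2·(≡8) mod 31; (3|31)=-1, (8|31)=+1; (−1)^{1·2·15}·(-1)^2·(+1)^1 = +1.
v=2: v_2(a)=16, v_2(b)=24; units ≡ 5, 5 (mod 8); ε·ε+αω+βω = 0·0+16·1+24·1 ≡ 0  ⇒  (a,b)_2 = +1.
v=3: a=3^2·(≡1), b=3^2·(≡2) mod 3; (1|3)=+1, (2|3)=-1; (−1)^{2·2·1}·(+1)^2·(-1)^2 = +1.
v=5: a=5^3·(≡2), b=5^5·(≡1) mod 5; (2|5)=-1, (1|5)=+1; (−1)^{3·5·2}·(-1)^5·(+1)^3 = -1.
v=11: a=11^1·(≡2), b=11^2·(≡3) mod 11; (2|11)=-1, (3|11)=+1; (−1)^{1·2·5}·(-1)^2·(+1)^1 = +1.
Ram(-346115, 5) = {5, 7}; no ℚ_5-point on the conic.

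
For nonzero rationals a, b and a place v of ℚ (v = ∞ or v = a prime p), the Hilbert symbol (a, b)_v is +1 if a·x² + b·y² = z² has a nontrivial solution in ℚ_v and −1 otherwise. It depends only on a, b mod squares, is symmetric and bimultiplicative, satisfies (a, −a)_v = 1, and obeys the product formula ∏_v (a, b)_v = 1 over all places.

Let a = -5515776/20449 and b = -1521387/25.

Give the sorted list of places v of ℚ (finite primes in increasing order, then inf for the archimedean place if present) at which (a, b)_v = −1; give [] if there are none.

[2, 7, 31, inf]

Mod squares: a ≡ -266, b ≡ -169043. Check v ∈ {∞, 2, 3, 5, 7, 11, 13, 19, 31, 41}.
v=41: a=41^0·(≡21), b=41^1·(≡36) mod 41; (21|41)=+1, (36|41)=+1; (−1)^{0·1·20}·(+1)^1·(+1)^0 = +1.
v=∞: -266 < 0 and -169043 < 0  ⇒  (a,b)_∞ = -1.
v=2: v_2(a)=9, v_2(b)=0; units ≡ 3, 5 (mod 8); ε·ε+αω+βω = 1·0+9·1+0·1 ≡ 1  ⇒  (a,b)_2 = -1.
v=7: a=7^1·(≡4), b=7^1·(≡4) mod 7; (4|7)=+1, (4|7)=+1; (−1)^{1·1·3}·(+1)^1·(+1)^1 = -1.
v=11: a=11^-2·(≡5), b=11^0·(≡4) mod 11; (5|11)=+1, (4|11)=+1; (−1)^{-2·0·5}·(+1)^0·(+1)^-2 = +1.
v=31: a=31^0·(≡12), b=31^1·(≡11) mod 31; (12|31)=-1, (11|31)=-1; (−1)^{0·1·15}·(-1)^1·(-1)^0 = -1.
v=19: a=19^1·(≡7), b=19^1·(≡2) mod 19; (7|19)=+1, (2|19)=-1; (−1)^{1·1·9}·(+1)^1·(-1)^1 = +1.
v=3: a=3^4·(≡1), b=3^2·(≡1) mod 3; (1|3)=+1, (1|3)=+1; (−1)^{4·2·1}·(+1)^2·(+1)^4 = +1.
v=13: a=13^-2·(≡5), b=13^0·(≡10) mod 13; (5|13)=-1, (10|13)=+1; (−1)^{-2·0·6}·(-1)^0·(+1)^-2 = +1.
v=5: a=5^0·(≡1), b=5^-2·(≡3) mod 5; (1|5)=+1, (3|5)=-1; (−1)^{0·-2·2}·(+1)^-2·(-1)^0 = +1.
Ram(-266, -169043) = {2, 7, 31, ∞}; no ℚ_2-point on the conic.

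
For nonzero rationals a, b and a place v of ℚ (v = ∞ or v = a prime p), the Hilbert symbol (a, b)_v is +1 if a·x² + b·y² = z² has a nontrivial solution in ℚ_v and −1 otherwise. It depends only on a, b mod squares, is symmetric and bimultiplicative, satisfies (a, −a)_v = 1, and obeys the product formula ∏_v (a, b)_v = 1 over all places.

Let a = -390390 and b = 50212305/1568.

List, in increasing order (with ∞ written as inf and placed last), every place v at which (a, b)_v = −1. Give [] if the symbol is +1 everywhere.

[2, 7]

(a, b) ≡ (-2310, 4290) mod (ℚ^×)²; places V = {2, 3, 5, 7, 11, 13, 17, ∞}.
(a,b)_3: α=1, u≡1; β=5, v≡2 (mod 3); (1|3)=+1, (2|3)=-1; sign (−1)^1·+1^5·-1^1 = +1.
(a,b)_2: α=1, β=-5; u≡5, v≡1 (mod 8); ε(u)ε(v)=0·0, αω(v)=1·0, βω(u)=-5·1; sum ≡ 1  ⇒  -1.
(a,b)_17: α=0, u≡15; β=2, v≡14 (mod 17); (15|17)=+1, (14|17)=-1; sign (−1)^0·+1^2·-1^0 = +1.
(a,b)_13: α=2, u≡4; β=1, v≡2 (mod 13); (4|13)=+1, (2|13)=-1; sign (−1)^0·+1^1·-1^2 = +1.
(a,b)_∞: sgn(-2310)=−, sgn(4290)=+, so +1.
(a,b)_7: α=1, u≡6; β=-2, v≡6 (mod 7); (6|7)=-1, (6|7)=-1; sign (−1)^0·-1^-2·-1^1 = -1.
(a,b)_5: α=1, u≡2; β=1, v≡2 (mod 5); (2|5)=-1, (2|5)=-1; sign (−1)^0·-1^1·-1^1 = +1.
(a,b)_11: α=1, u≡7; β=1, v≡5 (mod 11); (7|11)=-1, (5|11)=+1; sign (−1)^1·-1^1·+1^1 = +1.
|Ram(-2310, 4290)| = 2, even; anisotropic at {2, 7}.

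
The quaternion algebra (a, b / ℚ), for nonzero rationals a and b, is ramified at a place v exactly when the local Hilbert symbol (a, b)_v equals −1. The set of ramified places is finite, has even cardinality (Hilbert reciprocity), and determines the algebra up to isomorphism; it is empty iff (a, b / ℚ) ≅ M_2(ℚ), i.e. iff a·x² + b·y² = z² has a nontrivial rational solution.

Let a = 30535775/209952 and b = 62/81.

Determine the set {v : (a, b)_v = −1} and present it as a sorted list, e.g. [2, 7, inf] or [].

(a, b) ≡ (2542, 62) mod (ℚ^×)²; places V = {2, 3, 5, 31, 41, ∞}.
(a,b)_2: α=-5, β=1; u≡7, v≡7 (mod 8); ε(u)ε(v)=1·1, αω(v)=-5·0, βω(u)=1·0; sum ≡ 1  ⇒  -1.
(a,b)_41: α=1, u≡8; β=0, v≡20 (mod 41); (8|41)=+1, (20|41)=+1; sign (−1)^0·+1^0·+1^1 = +1.
(a,b)_∞: sgn(2542)=+, sgn(62)=+, so +1.
(a,b)_31: α=3, u≡28; β=1, v≡5 (mod 31); (28|31)=+1, (5|31)=+1; sign (−1)^1·+1^1·+1^3 = -1.
(a,b)_5: α=2, u≡3; β=0, v≡2 (mod 5); (3|5)=-1, (2|5)=-1; sign (−1)^0·-1^0·-1^2 = +1.
(a,b)_3: α=-8, u≡1; β=-4, v≡2 (mod 3); (1|3)=+1, (2|3)=-1; sign (−1)^0·+1^-4·-1^-8 = +1.
(2542, 62 / ℚ) ramifies at {2, 31}: a division algebra.

[2, 31]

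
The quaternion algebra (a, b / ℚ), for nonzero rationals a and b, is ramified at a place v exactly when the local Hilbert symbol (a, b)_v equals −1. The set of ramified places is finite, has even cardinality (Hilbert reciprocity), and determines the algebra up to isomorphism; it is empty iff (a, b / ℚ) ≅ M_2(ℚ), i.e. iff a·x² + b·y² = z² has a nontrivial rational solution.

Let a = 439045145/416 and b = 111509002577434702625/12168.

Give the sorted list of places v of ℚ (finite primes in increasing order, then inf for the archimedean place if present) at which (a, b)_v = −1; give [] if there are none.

[2, 5]

(a, b) ≡ (170170, 13090) mod (ℚ^×)²; places V = {2, 3, 5, 7, 11, 13, 17, 37, ∞}.
(a,b)_7: α=3, u≡3; β=7, v≡4 (mod 7); (3|7)=-1, (4|7)=+1; sign (−1)^1·-1^7·+1^3 = +1.
(a,b)_11: α=1, u≡4; β=5, v≡2 (mod 11); (4|11)=+1, (2|11)=-1; sign (−1)^1·+1^5·-1^1 = +1.
(a,b)_∞: sgn(170170)=+, sgn(13090)=+, so +1.
(a,b)_17: α=1, u≡5; β=3, v≡12 (mod 17); (5|17)=-1, (12|17)=-1; sign (−1)^0·-1^3·-1^1 = +1.
(a,b)_2: α=-5, β=-3; u≡5, v≡1 (mod 8); ε(u)ε(v)=0·0, αω(v)=-5·0, βω(u)=-3·1; sum ≡ 1  ⇒  -1.
(a,b)_37: α=2, u≡7; β=2, v≡6 (mod 37); (7|37)=+1, (6|37)=-1; sign (−1)^0·+1^2·-1^2 = +1.
(a,b)_13: α=-1, u≡1; β=-2, v≡3 (mod 13); (1|13)=+1, (3|13)=+1; sign (−1)^0·+1^-2·+1^-1 = +1.
(a,b)_3: α=0, u≡1; β=-2, v≡1 (mod 3); (1|3)=+1, (1|3)=+1; sign (−1)^0·+1^-2·+1^0 = +1.
(a,b)_5: α=1, u≡4; β=3, v≡2 (mod 5); (4|5)=+1, (2|5)=-1; sign (−1)^0·+1^3·-1^1 = -1.
|Ram(170170, 13090)| = 2, even; anisotropic at {2, 5}.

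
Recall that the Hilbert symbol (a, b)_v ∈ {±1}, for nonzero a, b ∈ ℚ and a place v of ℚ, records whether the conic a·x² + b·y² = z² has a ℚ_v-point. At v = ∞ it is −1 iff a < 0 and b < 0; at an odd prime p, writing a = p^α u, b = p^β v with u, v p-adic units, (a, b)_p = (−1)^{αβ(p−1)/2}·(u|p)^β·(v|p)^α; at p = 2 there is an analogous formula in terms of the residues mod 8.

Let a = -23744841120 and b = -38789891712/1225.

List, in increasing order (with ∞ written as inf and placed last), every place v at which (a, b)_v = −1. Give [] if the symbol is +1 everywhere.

[2, 5, 11, inf]

Mod squares: a ≡ -570570, b ≡ -92378. Check v ∈ {∞, 2, 3, 5, 7, 11, 13, 17, 19}.
v=∞: -570570 < 0 and -92378 < 0  ⇒  (a,b)_∞ = -1.
v=19: a=19^1·(≡16), b=19^1·(≡3) mod 19; (16|19)=+1, (3|19)=-1; (−1)^{1·1·9}·(+1)^1·(-1)^1 = +1.
v=13: a=13^1·(≡7), b=13^1·(≡11) mod 13; (7|13)=-1, (11|13)=-1; (−1)^{1·1·6}·(-1)^1·(-1)^1 = +1.
v=2: v_2(a)=5, v_2(b)=7; units ≡ 3, 3 (mod 8); ε·ε+αω+βω = 1·1+5·1+7·1 ≡ 1  ⇒  (a,b)_2 = -1.
v=7: a=7^1·(≡5), b=7^-2·(≡4) mod 7; (5|7)=-1, (4|7)=+1; (−1)^{1·-2·3}·(-1)^-2·(+1)^1 = +1.
v=5: a=5^1·(≡1), b=5^-2·(≡2) mod 5; (1|5)=+1, (2|5)=-1; (−1)^{1·-2·2}·(+1)^-2·(-1)^1 = -1.
v=11: a=11^1·(≡7), b=11^1·(≡7) mod 11; (7|11)=-1, (7|11)=-1; (−1)^{1·1·5}·(-1)^1·(-1)^1 = -1.
v=3: a=3^3·(≡1), b=3^8·(≡1) mod 3; (1|3)=+1, (1|3)=+1; (−1)^{3·8·1}·(+1)^8·(+1)^3 = +1.
v=17: a=17^2·(≡8), b=17^1·(≡7) mod 17; (8|17)=+1, (7|17)=-1; (−1)^{2·1·8}·(+1)^1·(-1)^2 = +1.
|Ram(-570570, -92378)| = 4, even; anisotropic at {2, 5, 11, ∞}.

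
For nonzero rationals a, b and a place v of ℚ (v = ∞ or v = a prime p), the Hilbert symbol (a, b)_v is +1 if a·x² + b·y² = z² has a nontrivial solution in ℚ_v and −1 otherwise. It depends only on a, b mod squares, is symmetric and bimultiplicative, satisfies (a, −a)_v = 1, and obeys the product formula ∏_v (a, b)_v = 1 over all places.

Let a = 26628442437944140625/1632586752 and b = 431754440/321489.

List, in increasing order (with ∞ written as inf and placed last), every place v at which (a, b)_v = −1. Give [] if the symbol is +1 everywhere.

[2, 3]

(a, b) ≡ (51, 2210) mod (ℚ^×)²; places V = {2, 3, 5, 7, 13, 17, 41, ∞}.
(a,b)_2: α=-10, β=3; u≡3, v≡1 (mod 8); ε(u)ε(v)=1·0, αω(v)=-10·0, βω(u)=3·1; sum ≡ 1  ⇒  -1.
(a,b)_∞: sgn(51)=+, sgn(2210)=+, so +1.
(a,b)_7: α=0, u≡1; β=-2, v≡6 (mod 7); (1|7)=+1, (6|7)=-1; sign (−1)^0·+1^-2·-1^0 = +1.
(a,b)_41: α=2, u≡32; β=0, v≡21 (mod 41); (32|41)=+1, (21|41)=+1; sign (−1)^0·+1^0·+1^2 = +1.
(a,b)_3: α=-13, u≡2; β=-8, v≡2 (mod 3); (2|3)=-1, (2|3)=-1; sign (−1)^0·-1^-8·-1^-13 = -1.
(a,b)_13: α=4, u≡10; β=3, v≡1 (mod 13); (10|13)=+1, (1|13)=+1; sign (−1)^0·+1^3·+1^4 = +1.
(a,b)_17: α=5, u≡5; β=3, v≡12 (mod 17); (5|17)=-1, (12|17)=-1; sign (−1)^0·-1^3·-1^5 = +1.
(a,b)_5: α=8, u≡1; β=1, v≡2 (mod 5); (1|5)=+1, (2|5)=-1; sign (−1)^0·+1^1·-1^8 = +1.
(51, 2210 / ℚ) ramifies at {2, 3}: a division algebra.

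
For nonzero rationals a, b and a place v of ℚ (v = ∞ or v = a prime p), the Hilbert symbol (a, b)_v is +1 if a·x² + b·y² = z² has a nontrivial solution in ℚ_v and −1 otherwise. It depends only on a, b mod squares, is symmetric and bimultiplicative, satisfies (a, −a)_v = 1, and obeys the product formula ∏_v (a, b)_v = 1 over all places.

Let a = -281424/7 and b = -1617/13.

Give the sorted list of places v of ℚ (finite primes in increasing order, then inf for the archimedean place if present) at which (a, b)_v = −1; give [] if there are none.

[7, 11, 41, inf]

(a, b) ≡ (-123123, -429) mod (ℚ^×)²; places V = {2, 3, 7, 11, 13, 41, ∞}.
(a,b)_13: α=1, u≡7; β=-1, v≡8 (mod 13); (7|13)=-1, (8|13)=-1; sign (−1)^0·-1^-1·-1^1 = +1.
(a,b)_41: α=1, u≡21; β=0, v≡27 (mod 41); (21|41)=+1, (27|41)=-1; sign (−1)^0·+1^0·-1^1 = -1.
(a,b)_∞: sgn(-123123)=−, sgn(-429)=−, so -1.
(a,b)_2: α=4, β=0; u≡5, v≡3 (mod 8); ε(u)ε(v)=0·1, αω(v)=4·1, βω(u)=0·1; sum ≡ 0  ⇒  +1.
(a,b)_11: α=1, u≡5; β=1, v≡9 (mod 11); (5|11)=+1, (9|11)=+1; sign (−1)^1·+1^1·+1^1 = -1.
(a,b)_3: α=1, u≡2; β=1, v≡1 (mod 3); (2|3)=-1, (1|3)=+1; sign (−1)^1·-1^1·+1^1 = +1.
(a,b)_7: α=-1, u≡4; β=2, v≡5 (mod 7); (4|7)=+1, (5|7)=-1; sign (−1)^0·+1^2·-1^-1 = -1.
Ram(-123123, -429) = {7, 11, 41, ∞}; no ℚ_7-point on the conic.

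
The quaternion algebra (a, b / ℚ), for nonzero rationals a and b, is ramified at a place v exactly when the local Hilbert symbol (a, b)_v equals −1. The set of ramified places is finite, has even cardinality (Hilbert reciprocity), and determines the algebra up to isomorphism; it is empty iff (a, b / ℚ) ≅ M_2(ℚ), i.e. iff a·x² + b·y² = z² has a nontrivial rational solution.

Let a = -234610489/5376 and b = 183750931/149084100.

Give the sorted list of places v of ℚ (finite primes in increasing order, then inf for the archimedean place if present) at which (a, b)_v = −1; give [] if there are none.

(a, b) ≡ (-21, 91) mod (ℚ^×)²; places V = {2, 3, 5, 7, 11, 13, 17, 29, 37, 53, ∞}.
(a,b)_17: α=4, u≡16; β=0, v≡12 (mod 17); (16|17)=+1, (12|17)=-1; sign (−1)^0·+1^0·-1^4 = +1.
(a,b)_29: α=0, u≡3; β=2, v≡5 (mod 29); (3|29)=-1, (5|29)=+1; sign (−1)^0·-1^2·+1^0 = +1.
(a,b)_7: α=-1, u≡4; β=5, v≡5 (mod 7); (4|7)=+1, (5|7)=-1; sign (−1)^1·+1^5·-1^-1 = +1.
(a,b)_37: α=0, u≡10; β=-2, v≡18 (mod 37); (10|37)=+1, (18|37)=-1; sign (−1)^0·+1^-2·-1^0 = +1.
(a,b)_5: α=0, u≡1; β=-2, v≡4 (mod 5); (1|5)=+1, (4|5)=+1; sign (−1)^0·+1^-2·+1^0 = +1.
(a,b)_11: α=0, u≡1; β=-2, v≡1 (mod 11); (1|11)=+1, (1|11)=+1; sign (−1)^0·+1^-2·+1^0 = +1.
(a,b)_53: α=2, u≡51; β=0, v≡36 (mod 53); (51|53)=-1, (36|53)=+1; sign (−1)^0·-1^0·+1^2 = +1.
(a,b)_∞: sgn(-21)=−, sgn(91)=+, so +1.
(a,b)_13: α=0, u≡8; β=1, v≡11 (mod 13); (8|13)=-1, (11|13)=-1; sign (−1)^0·-1^1·-1^0 = -1.
(a,b)_2: α=-8, β=-2; u≡3, v≡3 (mod 8); ε(u)ε(v)=1·1, αω(v)=-8·1, βω(u)=-2·1; sum ≡ 1  ⇒  -1.
(a,b)_3: α=-1, u≡2; β=-2, v≡1 (mod 3); (2|3)=-1, (1|3)=+1; sign (−1)^0·-1^-2·+1^-1 = +1.
(-21, 91 / ℚ) ramifies at {2, 13}: a division algebra.

[2, 13]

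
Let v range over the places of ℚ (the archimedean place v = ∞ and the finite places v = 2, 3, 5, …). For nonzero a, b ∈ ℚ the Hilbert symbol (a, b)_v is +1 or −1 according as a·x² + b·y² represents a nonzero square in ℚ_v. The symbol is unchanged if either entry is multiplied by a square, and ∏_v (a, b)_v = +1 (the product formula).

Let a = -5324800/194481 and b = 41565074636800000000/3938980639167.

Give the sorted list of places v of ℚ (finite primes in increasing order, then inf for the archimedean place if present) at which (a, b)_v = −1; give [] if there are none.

[2, 13]

Mod squares: a ≡ -13, b ≡ 24871. Check v ∈ {∞, 2, 3, 5, 7, 11, 13, 17, 19}.
v=3: a=3^-4·(≡2), b=3^-14·(≡1) mod 3; (2|3)=-1, (1|3)=+1; (−1)^{-4·-14·1}·(-1)^-14·(+1)^-4 = +1.
v=∞: -13 < 0 and 24871 > 0  ⇒  (a,b)_∞ = +1.
v=5: a=5^2·(≡3), b=5^8·(≡4) mod 5; (3|5)=-1, (4|5)=+1; (−1)^{2·8·2}·(-1)^8·(+1)^2 = +1.
v=19: a=19^0·(≡4), b=19^1·(≡4) mod 19; (4|19)=+1, (4|19)=+1; (−1)^{0·1·9}·(+1)^1·(+1)^0 = +1.
v=17: a=17^0·(≡8), b=17^1·(≡8) mod 17; (8|17)=+1, (8|17)=+1; (−1)^{0·1·8}·(+1)^1·(+1)^0 = +1.
v=13: a=13^1·(≡4), b=13^4·(≡5) mod 13; (4|13)=+1, (5|13)=-1; (−1)^{1·4·6}·(+1)^4·(-1)^1 = -1.
v=7: a=7^-4·(≡4), b=7^-7·(≡4) mod 7; (4|7)=+1, (4|7)=+1; (−1)^{-4·-7·3}·(+1)^-7·(+1)^-4 = +1.
v=2: v_2(a)=14, v_2(b)=20; units ≡ 3, 7 (mod 8); ε·ε+αω+βω = 1·1+14·0+20·1 ≡ 1  ⇒  (a,b)_2 = -1.
v=11: a=11^0·(≡3), b=11^1·(≡7) mod 11; (3|11)=+1, (7|11)=-1; (−1)^{0·1·5}·(+1)^1·(-1)^0 = +1.
(-13, 24871 / ℚ) ramifies at {2, 13}: a division algebra.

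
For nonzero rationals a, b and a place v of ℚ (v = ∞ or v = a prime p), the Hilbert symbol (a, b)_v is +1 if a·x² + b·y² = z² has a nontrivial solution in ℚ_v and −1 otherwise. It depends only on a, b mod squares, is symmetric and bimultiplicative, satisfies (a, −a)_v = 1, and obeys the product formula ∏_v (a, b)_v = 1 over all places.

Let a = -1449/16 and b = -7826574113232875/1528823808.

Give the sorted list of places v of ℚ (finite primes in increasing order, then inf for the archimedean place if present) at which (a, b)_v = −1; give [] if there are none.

(a, b) ≡ (-161, -33670) mod (ℚ^×)²; places V = {2, 3, 5, 7, 11, 13, 23, 37, ∞}.
(a,b)_37: α=0, u≡32; β=1, v≡23 (mod 37); (32|37)=-1, (23|37)=-1; sign (−1)^0·-1^1·-1^0 = -1.
(a,b)_5: α=0, u≡1; β=3, v≡4 (mod 5); (1|5)=+1, (4|5)=+1; sign (−1)^0·+1^3·+1^0 = +1.
(a,b)_11: α=0, u≡5; β=4, v≡9 (mod 11); (5|11)=+1, (9|11)=+1; sign (−1)^0·+1^4·+1^0 = +1.
(a,b)_3: α=2, u≡1; β=-6, v≡2 (mod 3); (1|3)=+1, (2|3)=-1; sign (−1)^0·+1^-6·-1^2 = +1.
(a,b)_2: α=-4, β=-21; u≡7, v≡5 (mod 8); ε(u)ε(v)=1·0, αω(v)=-4·1, βω(u)=-21·0; sum ≡ 0  ⇒  +1.
(a,b)_23: α=1, u≡9; β=2, v≡12 (mod 23); (9|23)=+1, (12|23)=+1; sign (−1)^0·+1^2·+1^1 = +1.
(a,b)_7: α=1, u≡5; β=5, v≡3 (mod 7); (5|7)=-1, (3|7)=-1; sign (−1)^1·-1^5·-1^1 = -1.
(a,b)_13: α=0, u≡11; β=1, v≡4 (mod 13); (11|13)=-1, (4|13)=+1; sign (−1)^0·-1^1·+1^0 = -1.
(a,b)_∞: sgn(-161)=−, sgn(-33670)=−, so -1.
|Ram(-161, -33670)| = 4, even; anisotropic at {7, 13, 37, ∞}.

[7, 13, 37, inf]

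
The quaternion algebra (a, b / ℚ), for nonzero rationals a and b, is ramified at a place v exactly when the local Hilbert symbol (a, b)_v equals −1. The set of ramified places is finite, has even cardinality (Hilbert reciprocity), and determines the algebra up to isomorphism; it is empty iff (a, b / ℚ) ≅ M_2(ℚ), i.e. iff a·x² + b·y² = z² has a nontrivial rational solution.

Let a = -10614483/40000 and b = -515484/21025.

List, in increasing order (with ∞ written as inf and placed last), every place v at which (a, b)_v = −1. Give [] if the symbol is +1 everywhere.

[3, inf]

(a, b) ≡ (-3, -1591) mod (ℚ^×)²; places V = {2, 3, 5, 11, 19, 29, 37, 43, ∞}.
(a,b)_2: α=-6, β=2; u≡5, v≡1 (mod 8); ε(u)ε(v)=0·0, αω(v)=-6·0, βω(u)=2·1; sum ≡ 0  ⇒  +1.
(a,b)_43: α=0, u≡11; β=1, v≡17 (mod 43); (11|43)=+1, (17|43)=+1; sign (−1)^0·+1^1·+1^0 = +1.
(a,b)_5: α=-4, u≡3; β=-2, v≡1 (mod 5); (3|5)=-1, (1|5)=+1; sign (−1)^0·-1^-2·+1^-4 = +1.
(a,b)_11: α=2, u≡6; β=0, v≡5 (mod 11); (6|11)=-1, (5|11)=+1; sign (−1)^0·-1^0·+1^2 = +1.
(a,b)_37: α=0, u≡1; β=1, v≡6 (mod 37); (1|37)=+1, (6|37)=-1; sign (−1)^0·+1^1·-1^0 = +1.
(a,b)_3: α=5, u≡2; β=4, v≡2 (mod 3); (2|3)=-1, (2|3)=-1; sign (−1)^0·-1^4·-1^5 = -1.
(a,b)_∞: sgn(-3)=−, sgn(-1591)=−, so -1.
(a,b)_29: α=0, u≡14; β=-2, v≡24 (mod 29); (14|29)=-1, (24|29)=+1; sign (−1)^0·-1^-2·+1^0 = +1.
(a,b)_19: α=2, u≡17; β=0, v≡16 (mod 19); (17|19)=+1, (16|19)=+1; sign (−1)^0·+1^0·+1^2 = +1.
Ram(-3, -1591) = {3, ∞}; no ℚ_3-point on the conic.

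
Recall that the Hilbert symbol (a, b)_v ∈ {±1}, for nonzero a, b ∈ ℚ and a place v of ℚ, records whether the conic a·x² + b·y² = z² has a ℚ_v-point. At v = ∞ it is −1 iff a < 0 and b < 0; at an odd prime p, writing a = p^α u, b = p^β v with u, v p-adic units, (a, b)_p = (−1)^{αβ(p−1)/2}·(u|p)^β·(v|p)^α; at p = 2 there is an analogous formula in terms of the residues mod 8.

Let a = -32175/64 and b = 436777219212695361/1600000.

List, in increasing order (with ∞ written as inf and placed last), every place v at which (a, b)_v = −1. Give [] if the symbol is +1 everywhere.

(a, b) ≡ (-143, 10) mod (ℚ^×)²; places V = {2, 3, 5, 7, 11, 13, 19, ∞}.
(a,b)_7: α=0, u≡4; β=2, v≡5 (mod 7); (4|7)=+1, (5|7)=-1; sign (−1)^0·+1^2·-1^0 = +1.
(a,b)_5: α=2, u≡2; β=-5, v≡3 (mod 5); (2|5)=-1, (3|5)=-1; sign (−1)^0·-1^-5·-1^2 = -1.
(a,b)_19: α=0, u≡7; β=2, v≡3 (mod 19); (7|19)=+1, (3|19)=-1; sign (−1)^0·+1^2·-1^0 = +1.
(a,b)_2: α=-6, β=-9; u≡1, v≡5 (mod 8); ε(u)ε(v)=0·0, αω(v)=-6·1, βω(u)=-9·0; sum ≡ 0  ⇒  +1.
(a,b)_11: α=1, u≡5; β=4, v≡10 (mod 11); (5|11)=+1, (10|11)=-1; sign (−1)^0·+1^4·-1^1 = -1.
(a,b)_13: α=1, u≡5; β=4, v≡10 (mod 13); (5|13)=-1, (10|13)=+1; sign (−1)^0·-1^4·+1^1 = +1.
(a,b)_∞: sgn(-143)=−, sgn(10)=+, so +1.
(a,b)_3: α=2, u≡1; β=10, v≡1 (mod 3); (1|3)=+1, (1|3)=+1; sign (−1)^0·+1^10·+1^2 = +1.
(-143, 10 / ℚ) ramifies at {5, 11}: a division algebra.

[5, 11]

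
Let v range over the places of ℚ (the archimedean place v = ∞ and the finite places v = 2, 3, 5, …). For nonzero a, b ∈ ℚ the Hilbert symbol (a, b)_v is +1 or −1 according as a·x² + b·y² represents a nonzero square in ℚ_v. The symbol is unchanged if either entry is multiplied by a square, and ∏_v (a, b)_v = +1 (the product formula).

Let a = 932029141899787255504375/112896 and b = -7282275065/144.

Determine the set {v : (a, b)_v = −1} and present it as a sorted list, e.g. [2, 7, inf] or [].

[2, 5, 37, 41]

(a, b) ≡ (703, -43090385) mod (ℚ^×)²; places V = {2, 3, 5, 7, 13, 19, 23, 37, 41, ∞}.
(a,b)_23: α=2, u≡2; β=1, v≡6 (mod 23); (2|23)=+1, (6|23)=+1; sign (−1)^0·+1^1·+1^2 = +1.
(a,b)_7: α=-2, u≡6; β=0, v≡3 (mod 7); (6|7)=-1, (3|7)=-1; sign (−1)^0·-1^0·-1^-2 = +1.
(a,b)_5: α=4, u≡2; β=1, v≡3 (mod 5); (2|5)=-1, (3|5)=-1; sign (−1)^0·-1^1·-1^4 = -1.
(a,b)_19: α=3, u≡12; β=1, v≡5 (mod 19); (12|19)=-1, (5|19)=+1; sign (−1)^1·-1^1·+1^3 = +1.
(a,b)_2: α=-8, β=-4; u≡7, v≡7 (mod 8); ε(u)ε(v)=1·1, αω(v)=-8·0, βω(u)=-4·0; sum ≡ 1  ⇒  -1.
(a,b)_13: α=6, u≡9; β=3, v≡4 (mod 13); (9|13)=+1, (4|13)=+1; sign (−1)^0·+1^3·+1^6 = +1.
(a,b)_37: α=3, u≡24; β=1, v≡28 (mod 37); (24|37)=-1, (28|37)=+1; sign (−1)^0·-1^1·+1^3 = -1.
(a,b)_∞: sgn(703)=+, sgn(-43090385)=−, so +1.
(a,b)_3: α=-2, u≡1; β=-2, v≡1 (mod 3); (1|3)=+1, (1|3)=+1; sign (−1)^0·+1^-2·+1^-2 = +1.
(a,b)_41: α=2, u≡17; β=1, v≡8 (mod 41); (17|41)=-1, (8|41)=+1; sign (−1)^0·-1^1·+1^2 = -1.
(703, -43090385 / ℚ) ramifies at {2, 5, 37, 41}: a division algebra.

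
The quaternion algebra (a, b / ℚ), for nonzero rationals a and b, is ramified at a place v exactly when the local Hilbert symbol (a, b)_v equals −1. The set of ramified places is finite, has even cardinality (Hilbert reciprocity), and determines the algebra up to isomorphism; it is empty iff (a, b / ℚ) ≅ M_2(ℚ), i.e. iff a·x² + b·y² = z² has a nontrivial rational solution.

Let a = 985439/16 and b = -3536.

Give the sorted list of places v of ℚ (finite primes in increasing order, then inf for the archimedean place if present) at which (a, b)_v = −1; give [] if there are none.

[2, 7, 13, 17]

Mod squares: a ≡ 119, b ≡ -221. Check v ∈ {∞, 2, 7, 13, 17}.
v=13: a=13^2·(≡11), b=13^1·(≡1) mod 13; (11|13)=-1, (1|13)=+1; (−1)^{2·1·6}·(-1)^1·(+1)^2 = -1.
v=7: a=7^3·(≡5), b=7^0·(≡6) mod 7; (5|7)=-1, (6|7)=-1; (−1)^{3·0·3}·(-1)^0·(-1)^3 = -1.
v=∞: 119 > 0 and -221 < 0  ⇒  (a,b)_∞ = +1.
v=17: a=17^1·(≡3), b=17^1·(≡13) mod 17; (3|17)=-1, (13|17)=+1; (−1)^{1·1·8}·(-1)^1·(+1)^1 = -1.
v=2: v_2(a)=-4, v_2(b)=4; units ≡ 7, 3 (mod 8); ε·ε+αω+βω = 1·1+-4·1+4·0 ≡ 1  ⇒  (a,b)_2 = -1.
Ram(119, -221) = {2, 7, 13, 17}; no ℚ_2-point on the conic.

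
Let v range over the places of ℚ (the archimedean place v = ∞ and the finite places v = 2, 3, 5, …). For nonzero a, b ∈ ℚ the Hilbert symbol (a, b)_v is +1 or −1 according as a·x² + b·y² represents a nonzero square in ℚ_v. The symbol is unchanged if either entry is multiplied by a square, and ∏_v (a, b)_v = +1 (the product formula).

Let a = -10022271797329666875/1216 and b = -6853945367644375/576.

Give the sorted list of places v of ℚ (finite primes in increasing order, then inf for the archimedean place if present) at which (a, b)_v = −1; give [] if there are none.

Mod squares: a ≡ -78793, b ≡ -551551. Check v ∈ {∞, 2, 3, 5, 7, 11, 13, 19, 29}.
v=11: a=11^1·(≡5), b=11^1·(≡2) mod 11; (5|11)=+1, (2|11)=-1; (−1)^{1·1·5}·(+1)^1·(-1)^1 = +1.
v=3: a=3^4·(≡2), b=3^-2·(≡2) mod 3; (2|3)=-1, (2|3)=-1; (−1)^{4·-2·1}·(-1)^-2·(-1)^4 = +1.
v=2: v_2(a)=-6, v_2(b)=-6; units ≡ 7, 1 (mod 8); ε·ε+αω+βω = 1·0+-6·0+-6·0 ≡ 0  ⇒  (a,b)_2 = +1.
v=29: a=29^1·(≡22), b=29^1·(≡6) mod 29; (22|29)=+1, (6|29)=+1; (−1)^{1·1·14}·(+1)^1·(+1)^1 = +1.
v=19: a=19^-1·(≡14), b=19^1·(≡2) mod 19; (14|19)=-1, (2|19)=-1; (−1)^{-1·1·9}·(-1)^1·(-1)^-1 = -1.
v=5: a=5^4·(≡3), b=5^4·(≡4) mod 5; (3|5)=-1, (4|5)=+1; (−1)^{4·4·2}·(-1)^4·(+1)^4 = +1.
v=7: a=7^10·(≡5), b=7^7·(≡6) mod 7; (5|7)=-1, (6|7)=-1; (−1)^{10·7·3}·(-1)^7·(-1)^10 = -1.
v=∞: -78793 < 0 and -551551 < 0  ⇒  (a,b)_∞ = -1.
v=13: a=13^3·(≡1), b=13^3·(≡2) mod 13; (1|13)=+1, (2|13)=-1; (−1)^{3·3·6}·(+1)^3·(-1)^3 = -1.
(-78793, -551551 / ℚ) ramifies at {7, 13, 19, ∞}: a division algebra.

[7, 13, 19, inf]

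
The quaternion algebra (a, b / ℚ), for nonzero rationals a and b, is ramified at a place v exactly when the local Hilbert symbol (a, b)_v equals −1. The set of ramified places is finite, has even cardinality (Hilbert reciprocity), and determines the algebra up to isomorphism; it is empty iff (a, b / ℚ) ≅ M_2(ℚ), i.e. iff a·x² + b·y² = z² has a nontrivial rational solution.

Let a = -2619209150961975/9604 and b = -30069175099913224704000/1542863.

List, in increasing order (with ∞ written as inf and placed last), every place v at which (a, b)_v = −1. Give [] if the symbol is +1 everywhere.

[3, 11, 13, 19, 23, inf]

Mod squares: a ≡ -8151, b ≡ -408595. Check v ∈ {∞, 2, 3, 5, 7, 11, 13, 17, 19, 23, 37}.
v=5: a=5^2·(≡4), b=5^3·(≡1) mod 5; (4|5)=+1, (1|5)=+1; (−1)^{2·3·2}·(+1)^3·(+1)^2 = +1.
v=13: a=13^3·(≡9), b=13^4·(≡7) mod 13; (9|13)=+1, (7|13)=-1; (−1)^{3·4·6}·(+1)^4·(-1)^3 = -1.
v=23: a=23^0·(≡5), b=23^-1·(≡5) mod 23; (5|23)=-1, (5|23)=-1; (−1)^{0·-1·11}·(-1)^-1·(-1)^0 = -1.
v=∞: -8151 < 0 and -408595 < 0  ⇒  (a,b)_∞ = -1.
v=37: a=37^0·(≡25), b=37^-2·(≡33) mod 37; (25|37)=+1, (33|37)=+1; (−1)^{0·-2·18}·(+1)^-2·(+1)^0 = +1.
v=17: a=17^2·(≡2), b=17^1·(≡14) mod 17; (2|17)=+1, (14|17)=-1; (−1)^{2·1·8}·(+1)^1·(-1)^2 = +1.
v=7: a=7^-4·(≡4), b=7^-2·(≡2) mod 7; (4|7)=+1, (2|7)=+1; (−1)^{-4·-2·3}·(+1)^-2·(+1)^-4 = +1.
v=11: a=11^1·(≡6), b=11^3·(≡6) mod 11; (6|11)=-1, (6|11)=-1; (−1)^{1·3·5}·(-1)^3·(-1)^1 = -1.
v=3: a=3^7·(≡1), b=3^14·(≡2) mod 3; (1|3)=+1, (2|3)=-1; (−1)^{7·14·1}·(+1)^14·(-1)^7 = -1.
v=19: a=19^3·(≡18), b=19^1·(≡12) mod 19; (18|19)=-1, (12|19)=-1; (−1)^{3·1·9}·(-1)^1·(-1)^3 = -1.
v=2: v_2(a)=-2, v_2(b)=12; units ≡ 1, 5 (mod 8); ε·ε+αω+βω = 0·0+-2·1+12·0 ≡ 0  ⇒  (a,b)_2 = +1.
(-8151, -408595 / ℚ) ramifies at {3, 11, 13, 19, 23, ∞}: a division algebra.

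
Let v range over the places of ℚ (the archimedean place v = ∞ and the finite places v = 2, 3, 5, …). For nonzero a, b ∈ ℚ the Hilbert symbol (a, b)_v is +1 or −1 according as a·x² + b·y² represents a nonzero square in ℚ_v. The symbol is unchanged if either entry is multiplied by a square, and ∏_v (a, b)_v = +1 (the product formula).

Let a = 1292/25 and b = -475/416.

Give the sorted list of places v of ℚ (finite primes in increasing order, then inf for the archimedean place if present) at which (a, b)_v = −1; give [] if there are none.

Mod squares: a ≡ 323, b ≡ -494. Check v ∈ {∞, 2, 5, 13, 17, 19}.
v=∞: 323 > 0 and -494 < 0  ⇒  (a,b)_∞ = +1.
v=2: v_2(a)=2, v_2(b)=-5; units ≡ 3, 1 (mod 8); ε·ε+αω+βω = 1·0+2·0+-5·1 ≡ 1  ⇒  (a,b)_2 = -1.
v=17: a=17^1·(≡1), b=17^0·(≡15) mod 17; (1|17)=+1, (15|17)=+1; (−1)^{1·0·8}·(+1)^0·(+1)^1 = +1.
v=19: a=19^1·(≡5), b=19^1·(≡3) mod 19; (5|19)=+1, (3|19)=-1; (−1)^{1·1·9}·(+1)^1·(-1)^1 = +1.
v=5: a=5^-2·(≡2), b=5^2·(≡1) mod 5; (2|5)=-1, (1|5)=+1; (−1)^{-2·2·2}·(-1)^2·(+1)^-2 = +1.
v=13: a=13^0·(≡8), b=13^-1·(≡1) mod 13; (8|13)=-1, (1|13)=+1; (−1)^{0·-1·6}·(-1)^-1·(+1)^0 = -1.
|Ram(323, -494)| = 2, even; anisotropic at {2, 13}.

[2, 13]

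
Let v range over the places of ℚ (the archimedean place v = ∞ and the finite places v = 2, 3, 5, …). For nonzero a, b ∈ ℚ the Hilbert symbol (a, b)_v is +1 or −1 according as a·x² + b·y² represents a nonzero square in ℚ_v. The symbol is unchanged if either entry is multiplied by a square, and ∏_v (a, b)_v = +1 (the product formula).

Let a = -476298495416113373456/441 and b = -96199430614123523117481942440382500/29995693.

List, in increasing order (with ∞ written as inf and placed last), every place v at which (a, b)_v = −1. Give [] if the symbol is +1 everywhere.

Mod squares: a ≡ -41, b ≡ -299384501. Check v ∈ {∞, 2, 3, 5, 7, 13, 17, 19, 31, 37, 41, 47}.
v=47: a=47^2·(≡14), b=47^3·(≡12) mod 47; (14|47)=+1, (12|47)=+1; (−1)^{2·3·23}·(+1)^3·(+1)^2 = +1.
v=17: a=17^2·(≡3), b=17^3·(≡8) mod 17; (3|17)=-1, (8|17)=+1; (−1)^{2·3·8}·(-1)^3·(+1)^2 = -1.
v=19: a=19^2·(≡6), b=19^3·(≡1) mod 19; (6|19)=+1, (1|19)=+1; (−1)^{2·3·9}·(+1)^3·(+1)^2 = +1.
v=5: a=5^0·(≡4), b=5^4·(≡1) mod 5; (4|5)=+1, (1|5)=+1; (−1)^{0·4·2}·(+1)^4·(+1)^0 = +1.
v=3: a=3^-2·(≡1), b=3^0·(≡1) mod 3; (1|3)=+1, (1|3)=+1; (−1)^{-2·0·1}·(+1)^0·(+1)^-2 = +1.
v=2: v_2(a)=4, v_2(b)=2; units ≡ 7, 3 (mod 8); ε·ε+αω+βω = 1·1+4·1+2·0 ≡ 1  ⇒  (a,b)_2 = -1.
v=41: a=41^3·(≡9), b=41^5·(≡9) mod 41; (9|41)=+1, (9|41)=+1; (−1)^{3·5·20}·(+1)^5·(+1)^3 = +1.
v=37: a=37^4·(≡34), b=37^7·(≡35) mod 37; (34|37)=+1, (35|37)=-1; (−1)^{4·7·18}·(+1)^7·(-1)^4 = +1.
v=∞: -41 < 0 and -299384501 < 0  ⇒  (a,b)_∞ = -1.
v=7: a=7^-2·(≡1), b=7^-4·(≡1) mod 7; (1|7)=+1, (1|7)=+1; (−1)^{-2·-4·3}·(+1)^-4·(+1)^-2 = +1.
v=31: a=31^0·(≡12), b=31^-2·(≡28) mod 31; (12|31)=-1, (28|31)=+1; (−1)^{0·-2·15}·(-1)^-2·(+1)^0 = +1.
v=13: a=13^0·(≡11), b=13^-1·(≡12) mod 13; (11|13)=-1, (12|13)=+1; (−1)^{0·-1·6}·(-1)^-1·(+1)^0 = -1.
Ram(-41, -299384501) = {2, 13, 17, ∞}; no ℚ_2-point on the conic.

[2, 13, 17, inf]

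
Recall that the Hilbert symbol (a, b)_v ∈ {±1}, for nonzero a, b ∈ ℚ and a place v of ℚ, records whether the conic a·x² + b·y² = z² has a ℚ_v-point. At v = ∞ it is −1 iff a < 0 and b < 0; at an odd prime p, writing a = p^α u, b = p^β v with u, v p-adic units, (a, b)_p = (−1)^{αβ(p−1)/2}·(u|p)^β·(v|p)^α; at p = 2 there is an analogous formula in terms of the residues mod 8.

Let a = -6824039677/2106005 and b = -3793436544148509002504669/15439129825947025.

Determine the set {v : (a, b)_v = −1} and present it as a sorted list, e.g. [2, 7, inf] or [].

[2, 7, 29, inf]

(a, b) ≡ (-665, -29) mod (ℚ^×)²; places V = {2, 5, 7, 11, 13, 19, 29, 53, 59, ∞}.
(a,b)_53: α=0, u≡46; β=2, v≡15 (mod 53); (46|53)=+1, (15|53)=+1; sign (−1)^0·+1^2·+1^0 = +1.
(a,b)_2: α=0, β=0; u≡7, v≡3 (mod 8); ε(u)ε(v)=1·1, αω(v)=0·1, βω(u)=0·0; sum ≡ 1  ⇒  -1.
(a,b)_7: α=1, u≡6; β=2, v≡6 (mod 7); (6|7)=-1, (6|7)=-1; sign (−1)^0·-1^2·-1^1 = -1.
(a,b)_29: α=2, u≡21; β=5, v≡24 (mod 29); (21|29)=-1, (24|29)=+1; sign (−1)^0·-1^5·+1^2 = -1.
(a,b)_11: α=-2, u≡6; β=-4, v≡3 (mod 11); (6|11)=-1, (3|11)=+1; sign (−1)^0·-1^-4·+1^-2 = +1.
(a,b)_5: α=-1, u≡3; β=-2, v≡1 (mod 5); (3|5)=-1, (1|5)=+1; sign (−1)^0·-1^-2·+1^-1 = +1.
(a,b)_13: α=2, u≡11; β=4, v≡4 (mod 13); (11|13)=-1, (4|13)=+1; sign (−1)^0·-1^4·+1^2 = +1.
(a,b)_∞: sgn(-665)=−, sgn(-29)=−, so -1.
(a,b)_19: α=3, u≡10; β=6, v≡9 (mod 19); (10|19)=-1, (9|19)=+1; sign (−1)^0·-1^6·+1^3 = +1.
(a,b)_59: α=-2, u≡14; β=-6, v≡47 (mod 59); (14|59)=-1, (47|59)=-1; sign (−1)^0·-1^-6·-1^-2 = +1.
(-665, -29 / ℚ) ramifies at {2, 7, 29, ∞}: a division algebra.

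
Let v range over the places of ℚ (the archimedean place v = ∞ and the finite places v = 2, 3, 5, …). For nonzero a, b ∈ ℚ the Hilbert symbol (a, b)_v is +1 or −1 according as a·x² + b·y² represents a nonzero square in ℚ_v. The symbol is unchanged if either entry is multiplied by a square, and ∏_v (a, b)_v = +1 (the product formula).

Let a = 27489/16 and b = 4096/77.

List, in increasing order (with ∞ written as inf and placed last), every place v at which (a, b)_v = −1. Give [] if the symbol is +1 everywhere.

[3, 11]

Mod squares: a ≡ 561, b ≡ 77. Check v ∈ {∞, 2, 3, 7, 11, 17}.
v=11: a=11^1·(≡7), b=11^-1·(≡10) mod 11; (7|11)=-1, (10|11)=-1; (−1)^{1·-1·5}·(-1)^-1·(-1)^1 = -1.
v=17: a=17^1·(≡15), b=17^0·(≡15) mod 17; (15|17)=+1, (15|17)=+1; (−1)^{1·0·8}·(+1)^0·(+1)^1 = +1.
v=2: v_2(a)=-4, v_2(b)=12; units ≡ 1, 5 (mod 8); ε·ε+αω+βω = 0·0+-4·1+12·0 ≡ 0  ⇒  (a,b)_2 = +1.
v=∞: 561 > 0 and 77 > 0  ⇒  (a,b)_∞ = +1.
v=7: a=7^2·(≡4), b=7^-1·(≡2) mod 7; (4|7)=+1, (2|7)=+1; (−1)^{2·-1·3}·(+1)^-1·(+1)^2 = +1.
v=3: a=3^1·(≡1), b=3^0·(≡2) mod 3; (1|3)=+1, (2|3)=-1; (−1)^{1·0·1}·(+1)^0·(-1)^1 = -1.
Ram(561, 77) = {3, 11}; no ℚ_3-point on the conic.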